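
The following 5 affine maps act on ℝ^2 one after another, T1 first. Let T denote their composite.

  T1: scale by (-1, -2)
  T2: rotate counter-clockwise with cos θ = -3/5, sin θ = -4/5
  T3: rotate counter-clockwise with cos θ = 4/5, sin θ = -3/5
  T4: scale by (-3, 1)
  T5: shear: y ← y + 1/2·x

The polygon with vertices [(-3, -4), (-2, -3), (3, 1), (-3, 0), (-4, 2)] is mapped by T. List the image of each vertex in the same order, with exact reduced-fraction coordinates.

image vertices: (48/25, -189/25), (18/25, -149/25), (-174/25, -18/25), (216/25, 87/25), (372/25, 254/25)

T1 scale by (-1, -2): (-3, -4) → (3, 8); (-2, -3) → (2, 6); (3, 1) → (-3, -2); (-3, 0) → (3, 0); (-4, 2) → (4, -4)
T2 rotate counter-clockwise with cos θ = -3/5, sin θ = -4/5: (3, 8) → (23/5, -36/5); (2, 6) → (18/5, -26/5); (-3, -2) → (1/5, 18/5); (3, 0) → (-9/5, -12/5); (4, -4) → (-28/5, -4/5)
T3 rotate counter-clockwise with cos θ = 4/5, sin θ = -3/5: (23/5, -36/5) → (-16/25, -213/25); (18/5, -26/5) → (-6/25, -158/25); (1/5, 18/5) → (58/25, 69/25); (-9/5, -12/5) → (-72/25, -21/25); (-28/5, -4/5) → (-124/25, 68/25)
T4 scale by (-3, 1): (-16/25, -213/25) → (48/25, -213/25); (-6/25, -158/25) → (18/25, -158/25); (58/25, 69/25) → (-174/25, 69/25); (-72/25, -21/25) → (216/25, -21/25); (-124/25, 68/25) → (372/25, 68/25)
T5 shear: y ← y + 1/2·x: (48/25, -213/25) → (48/25, -189/25); (18/25, -158/25) → (18/25, -149/25); (-174/25, 69/25) → (-174/25, -18/25); (216/25, -21/25) → (216/25, 87/25); (372/25, 68/25) → (372/25, 254/25)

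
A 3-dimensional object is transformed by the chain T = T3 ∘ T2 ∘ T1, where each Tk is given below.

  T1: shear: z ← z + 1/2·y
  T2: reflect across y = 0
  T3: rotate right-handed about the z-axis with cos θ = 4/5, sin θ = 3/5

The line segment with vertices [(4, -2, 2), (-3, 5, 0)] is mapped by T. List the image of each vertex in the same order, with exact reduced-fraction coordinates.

image vertices: (2, 4, 1), (3/5, -29/5, 5/2)

T1 shear: z ← z + 1/2·y: (4, -2, 2) → (4, -2, 1); (-3, 5, 0) → (-3, 5, 5/2)
T2 reflect across y = 0: (4, -2, 1) → (4, 2, 1); (-3, 5, 5/2) → (-3, -5, 5/2)
T3 rotate right-handed about the z-axis with cos θ = 4/5, sin θ = 3/5: (4, 2, 1) → (2, 4, 1); (-3, -5, 5/2) → (3/5, -29/5, 5/2)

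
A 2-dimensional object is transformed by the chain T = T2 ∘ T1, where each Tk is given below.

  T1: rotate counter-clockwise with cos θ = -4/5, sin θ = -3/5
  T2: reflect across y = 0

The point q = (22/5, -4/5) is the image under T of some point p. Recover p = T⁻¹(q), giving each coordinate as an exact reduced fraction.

T1 = [-4/5 3/5 0; -3/5 -4/5 0; 0 0 1]
T2·T1 = [-4/5 3/5 0; 3/5 4/5 0; 0 0 1]
det M = -1; M⁻¹ = [-4/5 3/5 0; 3/5 4/5 0; 0 0 1]
M⁻¹ · (22/5, -4/5)ᵀ = (-4, 2)ᵀ

p = (-4, 2)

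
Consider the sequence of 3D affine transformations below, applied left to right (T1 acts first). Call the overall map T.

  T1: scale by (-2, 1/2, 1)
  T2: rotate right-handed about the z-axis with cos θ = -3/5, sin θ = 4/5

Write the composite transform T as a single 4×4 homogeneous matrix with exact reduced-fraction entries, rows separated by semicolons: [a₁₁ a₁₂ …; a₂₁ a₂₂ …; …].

T1 = [-2 0 0 0; 0 1/2 0 0; 0 0 1 0; 0 0 0 1]
T2·T1 = [6/5 -2/5 0 0; -8/5 -3/10 0 0; 0 0 1 0; 0 0 0 1]

T = [6/5 -2/5 0 0; -8/5 -3/10 0 0; 0 0 1 0; 0 0 0 1]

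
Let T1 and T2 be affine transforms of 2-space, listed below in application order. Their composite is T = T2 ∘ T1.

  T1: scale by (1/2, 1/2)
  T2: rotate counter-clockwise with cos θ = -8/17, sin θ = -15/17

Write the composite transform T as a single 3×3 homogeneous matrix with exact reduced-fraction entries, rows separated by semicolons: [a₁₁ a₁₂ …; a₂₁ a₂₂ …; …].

T1 = [1/2 0 0; 0 1/2 0; 0 0 1]
T2·T1 = [-4/17 15/34 0; -15/34 -4/17 0; 0 0 1]

T = [-4/17 15/34 0; -15/34 -4/17 0; 0 0 1]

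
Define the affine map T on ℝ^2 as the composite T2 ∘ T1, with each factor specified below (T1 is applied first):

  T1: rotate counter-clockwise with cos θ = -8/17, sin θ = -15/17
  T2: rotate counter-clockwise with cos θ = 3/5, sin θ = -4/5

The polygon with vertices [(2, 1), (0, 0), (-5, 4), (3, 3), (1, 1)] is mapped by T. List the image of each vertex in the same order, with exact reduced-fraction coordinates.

image vertices: (-31/17, -22/17), (0, 0), (472/85, -271/85), (-213/85, -291/85), (-71/85, -97/85)

T1 rotate counter-clockwise with cos θ = -8/17, sin θ = -15/17: (2, 1) → (-1/17, -38/17); (0, 0) → (0, 0); (-5, 4) → (100/17, 43/17); (3, 3) → (21/17, -69/17); (1, 1) → (7/17, -23/17)
T2 rotate counter-clockwise with cos θ = 3/5, sin θ = -4/5: (-1/17, -38/17) → (-31/17, -22/17); (0, 0) → (0, 0); (100/17, 43/17) → (472/85, -271/85); (21/17, -69/17) → (-213/85, -291/85); (7/17, -23/17) → (-71/85, -97/85)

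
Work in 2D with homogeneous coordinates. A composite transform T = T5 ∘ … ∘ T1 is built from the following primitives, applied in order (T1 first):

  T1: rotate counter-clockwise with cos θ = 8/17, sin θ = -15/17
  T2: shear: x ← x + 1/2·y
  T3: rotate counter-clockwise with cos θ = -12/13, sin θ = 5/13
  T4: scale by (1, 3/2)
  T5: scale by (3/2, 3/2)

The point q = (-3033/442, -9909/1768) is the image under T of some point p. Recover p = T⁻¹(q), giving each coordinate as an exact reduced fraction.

T1 = [8/17 15/17 0; -15/17 8/17 0; 0 0 1]
T2·T1 = [1/34 19/17 0; -15/17 8/17 0; 0 0 1]
T3·…·T1 = [69/221 -268/221 0; 365/442 -1/221 0; 0 0 1]
T4·…·T1 = [69/221 -268/221 0; 1095/884 -3/442 0; 0 0 1]
T5·…·T1 = [207/442 -402/221 0; 3285/1768 -9/884 0; 0 0 1]
det M = 27/8; M⁻¹ = [-2/663 1072/1989 0; -365/663 92/663 0; 0 0 1]
M⁻¹ · (-3033/442, -9909/1768)ᵀ = (-3, 3)ᵀ

p = (-3, 3)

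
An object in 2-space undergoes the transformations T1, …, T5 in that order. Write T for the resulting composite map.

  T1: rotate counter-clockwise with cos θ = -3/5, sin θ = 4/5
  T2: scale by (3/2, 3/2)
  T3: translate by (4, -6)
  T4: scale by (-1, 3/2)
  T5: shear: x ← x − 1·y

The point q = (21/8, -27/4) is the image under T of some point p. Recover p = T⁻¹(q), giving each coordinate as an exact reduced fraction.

T1 = [-3/5 -4/5 0; 4/5 -3/5 0; 0 0 1]
T2·T1 = [-9/10 -6/5 0; 6/5 -9/10 0; 0 0 1]
T3·…·T1 = [-9/10 -6/5 4; 6/5 -9/10 -6; 0 0 1]
T4·…·T1 = [9/10 6/5 -4; 9/5 -27/20 -9; 0 0 1]
T5·…·T1 = [-9/10 51/20 5; 9/5 -27/20 -9; 0 0 1]
det M = -27/8; M⁻¹ = [2/5 34/45 24/5; 8/15 4/15 -4/15; 0 0 1]
M⁻¹ · (21/8, -27/4)ᵀ = (3/4, -2/3)ᵀ

p = (3/4, -2/3)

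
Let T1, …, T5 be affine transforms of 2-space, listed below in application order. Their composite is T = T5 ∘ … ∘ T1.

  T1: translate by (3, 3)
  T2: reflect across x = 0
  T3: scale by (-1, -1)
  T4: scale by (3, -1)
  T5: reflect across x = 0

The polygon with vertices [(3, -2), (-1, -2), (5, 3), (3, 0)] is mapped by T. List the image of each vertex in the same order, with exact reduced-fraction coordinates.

T1 translate by (3, 3): (3, -2) → (6, 1); (-1, -2) → (2, 1); (5, 3) → (8, 6); (3, 0) → (6, 3)
T2 reflect across x = 0: (6, 1) → (-6, 1); (2, 1) → (-2, 1); (8, 6) → (-8, 6); (6, 3) → (-6, 3)
T3 scale by (-1, -1): (-6, 1) → (6, -1); (-2, 1) → (2, -1); (-8, 6) → (8, -6); (-6, 3) → (6, -3)
T4 scale by (3, -1): (6, -1) → (18, 1); (2, -1) → (6, 1); (8, -6) → (24, 6); (6, -3) → (18, 3)
T5 reflect across x = 0: (18, 1) → (-18, 1); (6, 1) → (-6, 1); (24, 6) → (-24, 6); (18, 3) → (-18, 3)

image vertices: (-18, 1), (-6, 1), (-24, 6), (-18, 3)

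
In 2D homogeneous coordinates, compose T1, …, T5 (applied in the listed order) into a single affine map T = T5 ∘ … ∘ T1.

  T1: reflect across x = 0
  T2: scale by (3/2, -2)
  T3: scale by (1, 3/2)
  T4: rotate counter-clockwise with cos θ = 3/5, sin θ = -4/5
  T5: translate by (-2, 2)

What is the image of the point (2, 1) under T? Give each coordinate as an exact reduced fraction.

T(p) = (-31/5, 13/5)

T1 reflect across x = 0: (2, 1) → (-2, 1)
T2 scale by (3/2, -2): (-2, 1) → (-3, -2)
T3 scale by (1, 3/2): (-3, -2) → (-3, -3)
T4 rotate counter-clockwise with cos θ = 3/5, sin θ = -4/5: (-3, -3) → (-21/5, 3/5)
T5 translate by (-2, 2): (-21/5, 3/5) → (-31/5, 13/5)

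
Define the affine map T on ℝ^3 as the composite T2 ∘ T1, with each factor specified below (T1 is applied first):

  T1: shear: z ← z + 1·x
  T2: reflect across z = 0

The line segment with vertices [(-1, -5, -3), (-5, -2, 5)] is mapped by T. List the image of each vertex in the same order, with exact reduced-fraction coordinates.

T1 shear: z ← z + 1·x: (-1, -5, -3) → (-1, -5, -4); (-5, -2, 5) → (-5, -2, 0)
T2 reflect across z = 0: (-1, -5, -4) → (-1, -5, 4); (-5, -2, 0) → (-5, -2, 0)

image vertices: (-1, -5, 4), (-5, -2, 0)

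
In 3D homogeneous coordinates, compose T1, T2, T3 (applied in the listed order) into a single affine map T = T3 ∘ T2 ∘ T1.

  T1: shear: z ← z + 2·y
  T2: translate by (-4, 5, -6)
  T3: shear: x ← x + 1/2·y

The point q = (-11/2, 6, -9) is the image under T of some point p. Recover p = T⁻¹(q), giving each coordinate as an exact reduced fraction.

T1 = [1 0 0 0; 0 1 0 0; 0 2 1 0; 0 0 0 1]
T2·T1 = [1 0 0 -4; 0 1 0 5; 0 2 1 -6; 0 0 0 1]
T3·…·T1 = [1 1/2 0 -3/2; 0 1 0 5; 0 2 1 -6; 0 0 0 1]
det M = 1; M⁻¹ = [1 -1/2 0 4; 0 1 0 -5; 0 -2 1 16; 0 0 0 1]
M⁻¹ · (-11/2, 6, -9)ᵀ = (-9/2, 1, -5)ᵀ

p = (-9/2, 1, -5)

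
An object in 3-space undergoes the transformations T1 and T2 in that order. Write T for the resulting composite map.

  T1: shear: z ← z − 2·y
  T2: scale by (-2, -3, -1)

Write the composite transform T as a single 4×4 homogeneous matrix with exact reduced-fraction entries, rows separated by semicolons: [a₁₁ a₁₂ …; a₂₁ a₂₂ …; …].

T = [-2 0 0 0; 0 -3 0 0; 0 2 -1 0; 0 0 0 1]

T1 = [1 0 0 0; 0 1 0 0; 0 -2 1 0; 0 0 0 1]
T2·T1 = [-2 0 0 0; 0 -3 0 0; 0 2 -1 0; 0 0 0 1]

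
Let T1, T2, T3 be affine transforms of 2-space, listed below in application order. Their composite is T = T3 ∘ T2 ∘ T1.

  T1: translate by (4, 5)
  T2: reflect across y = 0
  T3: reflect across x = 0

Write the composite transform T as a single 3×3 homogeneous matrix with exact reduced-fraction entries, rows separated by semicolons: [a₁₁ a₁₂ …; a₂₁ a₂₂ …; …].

T = [-1 0 -4; 0 -1 -5; 0 0 1]

T1 = [1 0 4; 0 1 5; 0 0 1]
T2·T1 = [1 0 4; 0 -1 -5; 0 0 1]
T3·…·T1 = [-1 0 -4; 0 -1 -5; 0 0 1]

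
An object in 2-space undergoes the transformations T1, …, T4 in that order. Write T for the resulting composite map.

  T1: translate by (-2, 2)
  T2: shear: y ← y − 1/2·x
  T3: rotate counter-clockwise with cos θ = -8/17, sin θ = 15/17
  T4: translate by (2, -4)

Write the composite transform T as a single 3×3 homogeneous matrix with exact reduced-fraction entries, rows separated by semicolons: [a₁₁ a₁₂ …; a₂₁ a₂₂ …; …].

T1 = [1 0 -2; 0 1 2; 0 0 1]
T2·T1 = [1 0 -2; -1/2 1 3; 0 0 1]
T3·…·T1 = [-1/34 -15/17 -29/17; 19/17 -8/17 -54/17; 0 0 1]
T4·…·T1 = [-1/34 -15/17 5/17; 19/17 -8/17 -122/17; 0 0 1]

T = [-1/34 -15/17 5/17; 19/17 -8/17 -122/17; 0 0 1]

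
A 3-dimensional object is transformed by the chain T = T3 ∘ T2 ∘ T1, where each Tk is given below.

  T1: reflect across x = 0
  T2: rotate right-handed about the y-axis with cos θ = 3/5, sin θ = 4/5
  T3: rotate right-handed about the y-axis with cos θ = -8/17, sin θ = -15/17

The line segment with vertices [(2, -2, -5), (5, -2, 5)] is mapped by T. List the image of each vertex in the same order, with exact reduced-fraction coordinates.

image vertices: (313/85, -2, -334/85), (-113/17, -2, -41/17)

T1 reflect across x = 0: (2, -2, -5) → (-2, -2, -5); (5, -2, 5) → (-5, -2, 5)
T2 rotate right-handed about the y-axis with cos θ = 3/5, sin θ = 4/5: (-2, -2, -5) → (-26/5, -2, -7/5); (-5, -2, 5) → (1, -2, 7)
T3 rotate right-handed about the y-axis with cos θ = -8/17, sin θ = -15/17: (-26/5, -2, -7/5) → (313/85, -2, -334/85); (1, -2, 7) → (-113/17, -2, -41/17)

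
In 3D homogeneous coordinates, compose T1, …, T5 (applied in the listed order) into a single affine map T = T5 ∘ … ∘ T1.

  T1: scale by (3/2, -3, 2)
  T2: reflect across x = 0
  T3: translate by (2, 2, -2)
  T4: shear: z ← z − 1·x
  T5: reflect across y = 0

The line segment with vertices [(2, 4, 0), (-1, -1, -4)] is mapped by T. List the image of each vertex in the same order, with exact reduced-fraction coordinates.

image vertices: (-1, 10, -1), (7/2, -5, -27/2)

T1 scale by (3/2, -3, 2): (2, 4, 0) → (3, -12, 0); (-1, -1, -4) → (-3/2, 3, -8)
T2 reflect across x = 0: (3, -12, 0) → (-3, -12, 0); (-3/2, 3, -8) → (3/2, 3, -8)
T3 translate by (2, 2, -2): (-3, -12, 0) → (-1, -10, -2); (3/2, 3, -8) → (7/2, 5, -10)
T4 shear: z ← z − 1·x: (-1, -10, -2) → (-1, -10, -1); (7/2, 5, -10) → (7/2, 5, -27/2)
T5 reflect across y = 0: (-1, -10, -1) → (-1, 10, -1); (7/2, 5, -27/2) → (7/2, -5, -27/2)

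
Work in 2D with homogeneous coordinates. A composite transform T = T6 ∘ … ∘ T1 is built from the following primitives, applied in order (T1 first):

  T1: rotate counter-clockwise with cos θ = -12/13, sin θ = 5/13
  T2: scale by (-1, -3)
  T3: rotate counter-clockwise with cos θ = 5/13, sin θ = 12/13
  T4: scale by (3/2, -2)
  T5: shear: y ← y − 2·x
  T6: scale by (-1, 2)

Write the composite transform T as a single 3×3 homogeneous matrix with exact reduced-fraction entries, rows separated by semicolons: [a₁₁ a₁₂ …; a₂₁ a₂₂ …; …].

T1 = [-12/13 -5/13 0; 5/13 -12/13 0; 0 0 1]
T2·T1 = [12/13 5/13 0; -15/13 36/13 0; 0 0 1]
T3·…·T1 = [240/169 -407/169 0; 69/169 240/169 0; 0 0 1]
T4·…·T1 = [360/169 -1221/338 0; -138/169 -480/169 0; 0 0 1]
T5·…·T1 = [360/169 -1221/338 0; -66/13 57/13 0; 0 0 1]
T6·…·T1 = [-360/169 1221/338 0; -132/13 114/13 0; 0 0 1]

T = [-360/169 1221/338 0; -132/13 114/13 0; 0 0 1]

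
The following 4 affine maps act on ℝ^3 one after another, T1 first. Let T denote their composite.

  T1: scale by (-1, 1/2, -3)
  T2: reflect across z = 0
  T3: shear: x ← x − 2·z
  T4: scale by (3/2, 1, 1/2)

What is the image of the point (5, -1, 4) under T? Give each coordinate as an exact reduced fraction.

T(p) = (-87/2, -1/2, 6)

T1 scale by (-1, 1/2, -3): (5, -1, 4) → (-5, -1/2, -12)
T2 reflect across z = 0: (-5, -1/2, -12) → (-5, -1/2, 12)
T3 shear: x ← x − 2·z: (-5, -1/2, 12) → (-29, -1/2, 12)
T4 scale by (3/2, 1, 1/2): (-29, -1/2, 12) → (-87/2, -1/2, 6)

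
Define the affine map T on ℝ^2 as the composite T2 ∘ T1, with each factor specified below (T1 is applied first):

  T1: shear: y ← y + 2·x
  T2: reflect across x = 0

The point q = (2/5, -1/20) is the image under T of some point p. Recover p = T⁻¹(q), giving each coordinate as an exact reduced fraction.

T1 = [1 0 0; 2 1 0; 0 0 1]
T2·T1 = [-1 0 0; 2 1 0; 0 0 1]
det M = -1; M⁻¹ = [-1 0 0; 2 1 0; 0 0 1]
M⁻¹ · (2/5, -1/20)ᵀ = (-2/5, 3/4)ᵀ

p = (-2/5, 3/4)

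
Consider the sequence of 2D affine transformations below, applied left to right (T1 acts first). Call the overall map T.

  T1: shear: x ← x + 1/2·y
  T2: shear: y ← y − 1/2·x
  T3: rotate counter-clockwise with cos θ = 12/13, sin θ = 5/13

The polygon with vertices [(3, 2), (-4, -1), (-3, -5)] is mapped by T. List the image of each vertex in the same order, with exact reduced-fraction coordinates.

image vertices: (48/13, 20/13), (-241/52, -15/26), (-219/52, -109/26)

T1 shear: x ← x + 1/2·y: (3, 2) → (4, 2); (-4, -1) → (-9/2, -1); (-3, -5) → (-11/2, -5)
T2 shear: y ← y − 1/2·x: (4, 2) → (4, 0); (-9/2, -1) → (-9/2, 5/4); (-11/2, -5) → (-11/2, -9/4)
T3 rotate counter-clockwise with cos θ = 12/13, sin θ = 5/13: (4, 0) → (48/13, 20/13); (-9/2, 5/4) → (-241/52, -15/26); (-11/2, -9/4) → (-219/52, -109/26)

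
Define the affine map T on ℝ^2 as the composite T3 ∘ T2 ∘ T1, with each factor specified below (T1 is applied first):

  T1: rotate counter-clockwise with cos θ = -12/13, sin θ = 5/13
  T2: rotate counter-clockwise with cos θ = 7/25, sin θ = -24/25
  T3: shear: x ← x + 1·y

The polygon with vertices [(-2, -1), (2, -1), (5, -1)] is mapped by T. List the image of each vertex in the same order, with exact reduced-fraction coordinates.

T1 rotate counter-clockwise with cos θ = -12/13, sin θ = 5/13: (-2, -1) → (29/13, 2/13); (2, -1) → (-19/13, 22/13); (5, -1) → (-55/13, 37/13)
T2 rotate counter-clockwise with cos θ = 7/25, sin θ = -24/25: (29/13, 2/13) → (251/325, -682/325); (-19/13, 22/13) → (79/65, 122/65); (-55/13, 37/13) → (503/325, 1579/325)
T3 shear: x ← x + 1·y: (251/325, -682/325) → (-431/325, -682/325); (79/65, 122/65) → (201/65, 122/65); (503/325, 1579/325) → (2082/325, 1579/325)

image vertices: (-431/325, -682/325), (201/65, 122/65), (2082/325, 1579/325)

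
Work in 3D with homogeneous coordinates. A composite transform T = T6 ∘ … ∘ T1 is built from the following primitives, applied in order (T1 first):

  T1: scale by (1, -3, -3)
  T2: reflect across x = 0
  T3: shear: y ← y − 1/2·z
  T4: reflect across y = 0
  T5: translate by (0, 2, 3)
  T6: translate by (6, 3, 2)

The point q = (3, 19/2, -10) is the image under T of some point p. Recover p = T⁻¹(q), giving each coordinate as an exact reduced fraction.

p = (3, 4, 5)

T1 = [1 0 0 0; 0 -3 0 0; 0 0 -3 0; 0 0 0 1]
T2·T1 = [-1 0 0 0; 0 -3 0 0; 0 0 -3 0; 0 0 0 1]
T3·…·T1 = [-1 0 0 0; 0 -3 3/2 0; 0 0 -3 0; 0 0 0 1]
T4·…·T1 = [-1 0 0 0; 0 3 -3/2 0; 0 0 -3 0; 0 0 0 1]
T5·…·T1 = [-1 0 0 0; 0 3 -3/2 2; 0 0 -3 3; 0 0 0 1]
T6·…·T1 = [-1 0 0 6; 0 3 -3/2 5; 0 0 -3 5; 0 0 0 1]
det M = 9; M⁻¹ = [-1 0 0 6; 0 1/3 -1/6 -5/6; 0 0 -1/3 5/3; 0 0 0 1]
M⁻¹ · (3, 19/2, -10)ᵀ = (3, 4, 5)ᵀ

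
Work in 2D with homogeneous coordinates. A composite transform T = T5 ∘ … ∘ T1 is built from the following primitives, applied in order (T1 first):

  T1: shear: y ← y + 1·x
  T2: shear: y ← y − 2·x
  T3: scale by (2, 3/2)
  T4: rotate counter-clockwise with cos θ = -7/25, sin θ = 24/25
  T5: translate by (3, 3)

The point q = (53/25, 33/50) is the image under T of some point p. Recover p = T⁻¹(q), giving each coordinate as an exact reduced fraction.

p = (-1, 0)

T1 = [1 0 0; 1 1 0; 0 0 1]
T2·T1 = [1 0 0; -1 1 0; 0 0 1]
T3·…·T1 = [2 0 0; -3/2 3/2 0; 0 0 1]
T4·…·T1 = [22/25 -36/25 0; 117/50 -21/50 0; 0 0 1]
T5·…·T1 = [22/25 -36/25 3; 117/50 -21/50 3; 0 0 1]
det M = 3; M⁻¹ = [-7/50 12/25 -51/50; -39/50 22/75 73/50; 0 0 1]
M⁻¹ · (53/25, 33/50)ᵀ = (-1, 0)ᵀ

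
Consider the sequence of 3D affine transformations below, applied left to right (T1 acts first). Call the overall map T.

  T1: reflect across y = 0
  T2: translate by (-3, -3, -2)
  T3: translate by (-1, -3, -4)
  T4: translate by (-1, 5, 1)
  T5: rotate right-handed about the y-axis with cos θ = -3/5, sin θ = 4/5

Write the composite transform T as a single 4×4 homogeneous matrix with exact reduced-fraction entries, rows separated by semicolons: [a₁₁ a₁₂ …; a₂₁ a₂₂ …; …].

T1 = [1 0 0 0; 0 -1 0 0; 0 0 1 0; 0 0 0 1]
T2·T1 = [1 0 0 -3; 0 -1 0 -3; 0 0 1 -2; 0 0 0 1]
T3·…·T1 = [1 0 0 -4; 0 -1 0 -6; 0 0 1 -6; 0 0 0 1]
T4·…·T1 = [1 0 0 -5; 0 -1 0 -1; 0 0 1 -5; 0 0 0 1]
T5·…·T1 = [-3/5 0 4/5 -1; 0 -1 0 -1; -4/5 0 -3/5 7; 0 0 0 1]

T = [-3/5 0 4/5 -1; 0 -1 0 -1; -4/5 0 -3/5 7; 0 0 0 1]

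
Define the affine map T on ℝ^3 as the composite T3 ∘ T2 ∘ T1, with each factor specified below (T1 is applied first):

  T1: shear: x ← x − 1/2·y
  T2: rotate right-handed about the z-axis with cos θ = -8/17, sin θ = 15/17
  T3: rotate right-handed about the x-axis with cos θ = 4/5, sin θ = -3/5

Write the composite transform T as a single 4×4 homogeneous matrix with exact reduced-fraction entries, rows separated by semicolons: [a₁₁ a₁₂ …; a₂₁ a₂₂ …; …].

T = [-8/17 -11/17 0 0; 12/17 -62/85 3/5 0; -9/17 93/170 4/5 0; 0 0 0 1]

T1 = [1 -1/2 0 0; 0 1 0 0; 0 0 1 0; 0 0 0 1]
T2·T1 = [-8/17 -11/17 0 0; 15/17 -31/34 0 0; 0 0 1 0; 0 0 0 1]
T3·…·T1 = [-8/17 -11/17 0 0; 12/17 -62/85 3/5 0; -9/17 93/170 4/5 0; 0 0 0 1]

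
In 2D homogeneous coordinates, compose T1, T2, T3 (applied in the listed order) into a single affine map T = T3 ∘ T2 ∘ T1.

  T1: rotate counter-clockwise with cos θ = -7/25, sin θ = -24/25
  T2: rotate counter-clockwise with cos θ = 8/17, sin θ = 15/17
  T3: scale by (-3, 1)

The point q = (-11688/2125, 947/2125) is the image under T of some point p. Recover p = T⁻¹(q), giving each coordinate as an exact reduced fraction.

p = (1, 8/5)

T1 = [-7/25 24/25 0; -24/25 -7/25 0; 0 0 1]
T2·T1 = [304/425 297/425 0; -297/425 304/425 0; 0 0 1]
T3·…·T1 = [-912/425 -891/425 0; -297/425 304/425 0; 0 0 1]
det M = -3; M⁻¹ = [-304/1275 -297/425 0; -99/425 304/425 0; 0 0 1]
M⁻¹ · (-11688/2125, 947/2125)ᵀ = (1, 8/5)ᵀ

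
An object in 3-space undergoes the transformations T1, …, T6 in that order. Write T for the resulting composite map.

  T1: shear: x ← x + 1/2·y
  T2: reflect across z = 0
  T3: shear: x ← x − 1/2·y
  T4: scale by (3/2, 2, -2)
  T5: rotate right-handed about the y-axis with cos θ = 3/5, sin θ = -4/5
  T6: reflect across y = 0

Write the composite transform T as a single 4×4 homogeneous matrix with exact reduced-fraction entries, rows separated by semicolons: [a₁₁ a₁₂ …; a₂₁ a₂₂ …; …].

T = [9/10 0 -8/5 0; 0 -2 0 0; 6/5 0 6/5 0; 0 0 0 1]

T1 = [1 1/2 0 0; 0 1 0 0; 0 0 1 0; 0 0 0 1]
T2·T1 = [1 1/2 0 0; 0 1 0 0; 0 0 -1 0; 0 0 0 1]
T3·…·T1 = [1 0 0 0; 0 1 0 0; 0 0 -1 0; 0 0 0 1]
T4·…·T1 = [3/2 0 0 0; 0 2 0 0; 0 0 2 0; 0 0 0 1]
T5·…·T1 = [9/10 0 -8/5 0; 0 2 0 0; 6/5 0 6/5 0; 0 0 0 1]
T6·…·T1 = [9/10 0 -8/5 0; 0 -2 0 0; 6/5 0 6/5 0; 0 0 0 1]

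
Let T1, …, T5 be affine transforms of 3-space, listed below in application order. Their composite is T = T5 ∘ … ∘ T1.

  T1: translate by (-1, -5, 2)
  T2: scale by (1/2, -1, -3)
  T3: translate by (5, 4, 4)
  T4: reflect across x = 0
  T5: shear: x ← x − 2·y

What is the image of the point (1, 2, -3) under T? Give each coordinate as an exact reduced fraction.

T(p) = (-19, 7, 7)

T1 translate by (-1, -5, 2): (1, 2, -3) → (0, -3, -1)
T2 scale by (1/2, -1, -3): (0, -3, -1) → (0, 3, 3)
T3 translate by (5, 4, 4): (0, 3, 3) → (5, 7, 7)
T4 reflect across x = 0: (5, 7, 7) → (-5, 7, 7)
T5 shear: x ← x − 2·y: (-5, 7, 7) → (-19, 7, 7)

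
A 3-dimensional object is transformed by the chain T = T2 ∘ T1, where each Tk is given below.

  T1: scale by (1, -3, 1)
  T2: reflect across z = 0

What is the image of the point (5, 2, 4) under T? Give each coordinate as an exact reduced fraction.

T1 scale by (1, -3, 1): (5, 2, 4) → (5, -6, 4)
T2 reflect across z = 0: (5, -6, 4) → (5, -6, -4)

T(p) = (5, -6, -4)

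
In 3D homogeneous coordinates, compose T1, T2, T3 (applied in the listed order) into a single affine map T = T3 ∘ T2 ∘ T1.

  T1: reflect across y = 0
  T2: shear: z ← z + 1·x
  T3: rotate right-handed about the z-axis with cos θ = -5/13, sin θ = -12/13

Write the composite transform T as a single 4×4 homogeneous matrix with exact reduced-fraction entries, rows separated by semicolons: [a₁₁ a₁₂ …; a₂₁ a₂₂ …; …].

T1 = [1 0 0 0; 0 -1 0 0; 0 0 1 0; 0 0 0 1]
T2·T1 = [1 0 0 0; 0 -1 0 0; 1 0 1 0; 0 0 0 1]
T3·…·T1 = [-5/13 -12/13 0 0; -12/13 5/13 0 0; 1 0 1 0; 0 0 0 1]

T = [-5/13 -12/13 0 0; -12/13 5/13 0 0; 1 0 1 0; 0 0 0 1]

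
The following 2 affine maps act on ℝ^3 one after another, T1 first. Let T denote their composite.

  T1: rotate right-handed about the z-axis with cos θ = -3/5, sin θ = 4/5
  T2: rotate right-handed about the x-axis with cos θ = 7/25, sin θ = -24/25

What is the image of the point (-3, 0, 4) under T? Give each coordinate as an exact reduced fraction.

T(p) = (9/5, 396/125, 428/125)

T1 rotate right-handed about the z-axis with cos θ = -3/5, sin θ = 4/5: (-3, 0, 4) → (9/5, -12/5, 4)
T2 rotate right-handed about the x-axis with cos θ = 7/25, sin θ = -24/25: (9/5, -12/5, 4) → (9/5, 396/125, 428/125)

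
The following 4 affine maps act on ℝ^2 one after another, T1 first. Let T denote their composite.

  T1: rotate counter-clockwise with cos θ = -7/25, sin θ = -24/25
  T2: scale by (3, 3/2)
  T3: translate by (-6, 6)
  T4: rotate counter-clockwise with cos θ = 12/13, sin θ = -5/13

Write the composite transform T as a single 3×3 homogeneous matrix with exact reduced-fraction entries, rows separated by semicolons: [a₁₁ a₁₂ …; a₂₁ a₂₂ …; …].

T = [-432/325 1623/650 -42/13; -327/325 -486/325 102/13; 0 0 1]

T1 = [-7/25 24/25 0; -24/25 -7/25 0; 0 0 1]
T2·T1 = [-21/25 72/25 0; -36/25 -21/50 0; 0 0 1]
T3·…·T1 = [-21/25 72/25 -6; -36/25 -21/50 6; 0 0 1]
T4·…·T1 = [-432/325 1623/650 -42/13; -327/325 -486/325 102/13; 0 0 1]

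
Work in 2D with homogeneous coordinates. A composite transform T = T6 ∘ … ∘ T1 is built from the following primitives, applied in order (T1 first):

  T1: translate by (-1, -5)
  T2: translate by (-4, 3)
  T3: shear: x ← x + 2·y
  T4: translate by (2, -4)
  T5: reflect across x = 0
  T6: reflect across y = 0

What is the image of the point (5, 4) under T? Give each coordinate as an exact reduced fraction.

T(p) = (-6, 2)

T1 translate by (-1, -5): (5, 4) → (4, -1)
T2 translate by (-4, 3): (4, -1) → (0, 2)
T3 shear: x ← x + 2·y: (0, 2) → (4, 2)
T4 translate by (2, -4): (4, 2) → (6, -2)
T5 reflect across x = 0: (6, -2) → (-6, -2)
T6 reflect across y = 0: (-6, -2) → (-6, 2)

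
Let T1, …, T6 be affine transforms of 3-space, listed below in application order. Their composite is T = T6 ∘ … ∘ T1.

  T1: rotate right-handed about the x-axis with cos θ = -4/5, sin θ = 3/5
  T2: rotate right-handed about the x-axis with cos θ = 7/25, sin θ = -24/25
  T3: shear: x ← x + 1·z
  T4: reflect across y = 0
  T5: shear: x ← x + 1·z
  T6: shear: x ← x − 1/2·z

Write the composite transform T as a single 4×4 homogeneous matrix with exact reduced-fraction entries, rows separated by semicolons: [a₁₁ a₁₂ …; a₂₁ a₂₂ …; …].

T = [1 351/250 66/125 0; 0 -44/125 117/125 0; 0 117/125 44/125 0; 0 0 0 1]

T1 = [1 0 0 0; 0 -4/5 -3/5 0; 0 3/5 -4/5 0; 0 0 0 1]
T2·T1 = [1 0 0 0; 0 44/125 -117/125 0; 0 117/125 44/125 0; 0 0 0 1]
T3·…·T1 = [1 117/125 44/125 0; 0 44/125 -117/125 0; 0 117/125 44/125 0; 0 0 0 1]
T4·…·T1 = [1 117/125 44/125 0; 0 -44/125 117/125 0; 0 117/125 44/125 0; 0 0 0 1]
T5·…·T1 = [1 234/125 88/125 0; 0 -44/125 117/125 0; 0 117/125 44/125 0; 0 0 0 1]
T6·…·T1 = [1 351/250 66/125 0; 0 -44/125 117/125 0; 0 117/125 44/125 0; 0 0 0 1]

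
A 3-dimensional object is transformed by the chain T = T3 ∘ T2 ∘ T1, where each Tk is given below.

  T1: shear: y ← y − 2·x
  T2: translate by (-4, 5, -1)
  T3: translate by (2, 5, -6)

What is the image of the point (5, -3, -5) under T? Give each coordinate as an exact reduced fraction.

T(p) = (3, -3, -12)

T1 shear: y ← y − 2·x: (5, -3, -5) → (5, -13, -5)
T2 translate by (-4, 5, -1): (5, -13, -5) → (1, -8, -6)
T3 translate by (2, 5, -6): (1, -8, -6) → (3, -3, -12)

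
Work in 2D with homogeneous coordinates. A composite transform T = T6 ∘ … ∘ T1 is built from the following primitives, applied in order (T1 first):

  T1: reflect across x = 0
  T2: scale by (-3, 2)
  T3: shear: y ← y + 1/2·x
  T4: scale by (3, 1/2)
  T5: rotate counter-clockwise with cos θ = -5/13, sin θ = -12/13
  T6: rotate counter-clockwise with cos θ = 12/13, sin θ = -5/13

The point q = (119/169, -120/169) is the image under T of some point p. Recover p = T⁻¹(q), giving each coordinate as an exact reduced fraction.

T1 = [-1 0 0; 0 1 0; 0 0 1]
T2·T1 = [3 0 0; 0 2 0; 0 0 1]
T3·…·T1 = [3 0 0; 3/2 2 0; 0 0 1]
T4·…·T1 = [9 0 0; 3/4 1 0; 0 0 1]
T5·…·T1 = [-36/13 12/13 0; -447/52 -5/13 0; 0 0 1]
T6·…·T1 = [-3963/676 119/169 0; -1161/169 -120/169 0; 0 0 1]
det M = 9; M⁻¹ = [-40/507 -119/1521 0; 129/169 -1321/2028 0; 0 0 1]
M⁻¹ · (119/169, -120/169)ᵀ = (0, 1)ᵀ

p = (0, 1)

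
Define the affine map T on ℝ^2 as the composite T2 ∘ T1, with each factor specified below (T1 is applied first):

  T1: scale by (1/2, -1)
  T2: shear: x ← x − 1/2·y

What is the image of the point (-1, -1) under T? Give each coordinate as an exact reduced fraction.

T(p) = (-1, 1)

T1 scale by (1/2, -1): (-1, -1) → (-1/2, 1)
T2 shear: x ← x − 1/2·y: (-1/2, 1) → (-1, 1)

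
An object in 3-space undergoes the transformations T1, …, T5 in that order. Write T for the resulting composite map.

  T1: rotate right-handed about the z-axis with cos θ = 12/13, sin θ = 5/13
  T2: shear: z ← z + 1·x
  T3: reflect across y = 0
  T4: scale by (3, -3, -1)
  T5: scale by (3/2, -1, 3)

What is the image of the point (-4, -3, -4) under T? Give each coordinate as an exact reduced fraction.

T(p) = (-297/26, 168/13, 255/13)

T1 rotate right-handed about the z-axis with cos θ = 12/13, sin θ = 5/13: (-4, -3, -4) → (-33/13, -56/13, -4)
T2 shear: z ← z + 1·x: (-33/13, -56/13, -4) → (-33/13, -56/13, -85/13)
T3 reflect across y = 0: (-33/13, -56/13, -85/13) → (-33/13, 56/13, -85/13)
T4 scale by (3, -3, -1): (-33/13, 56/13, -85/13) → (-99/13, -168/13, 85/13)
T5 scale by (3/2, -1, 3): (-99/13, -168/13, 85/13) → (-297/26, 168/13, 255/13)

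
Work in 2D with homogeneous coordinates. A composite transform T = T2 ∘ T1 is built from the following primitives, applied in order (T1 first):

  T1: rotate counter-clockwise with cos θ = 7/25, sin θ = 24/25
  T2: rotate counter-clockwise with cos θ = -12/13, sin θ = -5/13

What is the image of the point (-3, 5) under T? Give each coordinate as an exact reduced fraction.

T1 rotate counter-clockwise with cos θ = 7/25, sin θ = 24/25: (-3, 5) → (-141/25, -37/25)
T2 rotate counter-clockwise with cos θ = -12/13, sin θ = -5/13: (-141/25, -37/25) → (1507/325, 1149/325)

T(p) = (1507/325, 1149/325)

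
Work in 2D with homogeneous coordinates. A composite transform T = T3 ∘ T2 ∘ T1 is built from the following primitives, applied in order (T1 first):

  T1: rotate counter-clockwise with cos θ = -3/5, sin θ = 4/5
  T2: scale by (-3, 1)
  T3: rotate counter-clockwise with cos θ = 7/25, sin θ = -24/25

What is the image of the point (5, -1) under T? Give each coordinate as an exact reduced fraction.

T(p) = (783/125, -631/125)

T1 rotate counter-clockwise with cos θ = -3/5, sin θ = 4/5: (5, -1) → (-11/5, 23/5)
T2 scale by (-3, 1): (-11/5, 23/5) → (33/5, 23/5)
T3 rotate counter-clockwise with cos θ = 7/25, sin θ = -24/25: (33/5, 23/5) → (783/125, -631/125)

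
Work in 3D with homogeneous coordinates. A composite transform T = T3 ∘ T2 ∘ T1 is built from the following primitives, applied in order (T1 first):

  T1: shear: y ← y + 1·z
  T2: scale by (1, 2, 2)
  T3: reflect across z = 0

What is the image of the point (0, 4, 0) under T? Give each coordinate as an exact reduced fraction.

T1 shear: y ← y + 1·z: (0, 4, 0) → (0, 4, 0)
T2 scale by (1, 2, 2): (0, 4, 0) → (0, 8, 0)
T3 reflect across z = 0: (0, 8, 0) → (0, 8, 0)

T(p) = (0, 8, 0)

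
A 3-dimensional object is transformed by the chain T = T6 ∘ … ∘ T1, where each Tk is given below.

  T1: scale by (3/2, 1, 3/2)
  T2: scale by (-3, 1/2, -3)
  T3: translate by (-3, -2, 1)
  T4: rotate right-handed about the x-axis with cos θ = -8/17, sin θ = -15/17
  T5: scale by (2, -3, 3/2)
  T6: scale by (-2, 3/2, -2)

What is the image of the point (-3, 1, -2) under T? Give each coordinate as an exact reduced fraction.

T1 scale by (3/2, 1, 3/2): (-3, 1, -2) → (-9/2, 1, -3)
T2 scale by (-3, 1/2, -3): (-9/2, 1, -3) → (27/2, 1/2, 9)
T3 translate by (-3, -2, 1): (27/2, 1/2, 9) → (21/2, -3/2, 10)
T4 rotate right-handed about the x-axis with cos θ = -8/17, sin θ = -15/17: (21/2, -3/2, 10) → (21/2, 162/17, -115/34)
T5 scale by (2, -3, 3/2): (21/2, 162/17, -115/34) → (21, -486/17, -345/68)
T6 scale by (-2, 3/2, -2): (21, -486/17, -345/68) → (-42, -729/17, 345/34)

T(p) = (-42, -729/17, 345/34)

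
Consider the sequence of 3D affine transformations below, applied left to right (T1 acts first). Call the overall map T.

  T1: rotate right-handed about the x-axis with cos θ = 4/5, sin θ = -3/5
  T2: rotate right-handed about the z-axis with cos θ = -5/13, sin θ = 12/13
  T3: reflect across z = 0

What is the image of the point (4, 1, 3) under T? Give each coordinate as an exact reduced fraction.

T(p) = (-256/65, 35/13, -9/5)

T1 rotate right-handed about the x-axis with cos θ = 4/5, sin θ = -3/5: (4, 1, 3) → (4, 13/5, 9/5)
T2 rotate right-handed about the z-axis with cos θ = -5/13, sin θ = 12/13: (4, 13/5, 9/5) → (-256/65, 35/13, 9/5)
T3 reflect across z = 0: (-256/65, 35/13, 9/5) → (-256/65, 35/13, -9/5)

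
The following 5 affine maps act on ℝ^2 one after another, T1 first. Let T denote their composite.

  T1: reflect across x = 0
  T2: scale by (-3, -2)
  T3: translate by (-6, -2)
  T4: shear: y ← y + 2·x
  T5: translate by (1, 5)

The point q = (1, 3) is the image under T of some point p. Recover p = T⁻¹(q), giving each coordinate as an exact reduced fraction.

p = (2, 0)

T1 = [-1 0 0; 0 1 0; 0 0 1]
T2·T1 = [3 0 0; 0 -2 0; 0 0 1]
T3·…·T1 = [3 0 -6; 0 -2 -2; 0 0 1]
T4·…·T1 = [3 0 -6; 6 -2 -14; 0 0 1]
T5·…·T1 = [3 0 -5; 6 -2 -9; 0 0 1]
det M = -6; M⁻¹ = [1/3 0 5/3; 1 -1/2 1/2; 0 0 1]
M⁻¹ · (1, 3)ᵀ = (2, 0)ᵀ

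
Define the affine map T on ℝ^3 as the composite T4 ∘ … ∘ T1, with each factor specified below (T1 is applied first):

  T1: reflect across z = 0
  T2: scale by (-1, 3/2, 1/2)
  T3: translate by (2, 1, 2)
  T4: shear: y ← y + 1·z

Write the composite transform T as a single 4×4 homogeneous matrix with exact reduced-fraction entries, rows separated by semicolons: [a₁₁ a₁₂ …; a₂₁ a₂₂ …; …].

T1 = [1 0 0 0; 0 1 0 0; 0 0 -1 0; 0 0 0 1]
T2·T1 = [-1 0 0 0; 0 3/2 0 0; 0 0 -1/2 0; 0 0 0 1]
T3·…·T1 = [-1 0 0 2; 0 3/2 0 1; 0 0 -1/2 2; 0 0 0 1]
T4·…·T1 = [-1 0 0 2; 0 3/2 -1/2 3; 0 0 -1/2 2; 0 0 0 1]

T = [-1 0 0 2; 0 3/2 -1/2 3; 0 0 -1/2 2; 0 0 0 1]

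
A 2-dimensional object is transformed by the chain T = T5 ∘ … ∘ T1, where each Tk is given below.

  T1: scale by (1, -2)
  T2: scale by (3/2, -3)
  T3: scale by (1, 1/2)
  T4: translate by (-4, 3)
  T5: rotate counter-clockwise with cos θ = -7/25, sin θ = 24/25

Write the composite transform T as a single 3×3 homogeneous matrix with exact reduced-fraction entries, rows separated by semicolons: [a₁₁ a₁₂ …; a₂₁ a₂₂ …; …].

T1 = [1 0 0; 0 -2 0; 0 0 1]
T2·T1 = [3/2 0 0; 0 6 0; 0 0 1]
T3·…·T1 = [3/2 0 0; 0 3 0; 0 0 1]
T4·…·T1 = [3/2 0 -4; 0 3 3; 0 0 1]
T5·…·T1 = [-21/50 -72/25 -44/25; 36/25 -21/25 -117/25; 0 0 1]

T = [-21/50 -72/25 -44/25; 36/25 -21/25 -117/25; 0 0 1]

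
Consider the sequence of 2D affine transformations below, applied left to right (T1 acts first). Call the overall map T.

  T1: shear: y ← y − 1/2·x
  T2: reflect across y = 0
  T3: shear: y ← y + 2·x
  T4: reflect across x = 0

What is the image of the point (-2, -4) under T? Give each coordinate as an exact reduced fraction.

T1 shear: y ← y − 1/2·x: (-2, -4) → (-2, -3)
T2 reflect across y = 0: (-2, -3) → (-2, 3)
T3 shear: y ← y + 2·x: (-2, 3) → (-2, -1)
T4 reflect across x = 0: (-2, -1) → (2, -1)

T(p) = (2, -1)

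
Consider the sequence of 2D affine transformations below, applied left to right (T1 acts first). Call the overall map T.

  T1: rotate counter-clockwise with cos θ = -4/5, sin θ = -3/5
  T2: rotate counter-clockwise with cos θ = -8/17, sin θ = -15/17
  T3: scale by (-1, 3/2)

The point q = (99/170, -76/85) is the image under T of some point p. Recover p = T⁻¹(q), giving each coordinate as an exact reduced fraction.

T1 = [-4/5 3/5 0; -3/5 -4/5 0; 0 0 1]
T2·T1 = [-13/85 -84/85 0; 84/85 -13/85 0; 0 0 1]
T3·…·T1 = [13/85 84/85 0; 126/85 -39/170 0; 0 0 1]
det M = -3/2; M⁻¹ = [13/85 56/85 0; 84/85 -26/255 0; 0 0 1]
M⁻¹ · (99/170, -76/85)ᵀ = (-1/2, 2/3)ᵀ

p = (-1/2, 2/3)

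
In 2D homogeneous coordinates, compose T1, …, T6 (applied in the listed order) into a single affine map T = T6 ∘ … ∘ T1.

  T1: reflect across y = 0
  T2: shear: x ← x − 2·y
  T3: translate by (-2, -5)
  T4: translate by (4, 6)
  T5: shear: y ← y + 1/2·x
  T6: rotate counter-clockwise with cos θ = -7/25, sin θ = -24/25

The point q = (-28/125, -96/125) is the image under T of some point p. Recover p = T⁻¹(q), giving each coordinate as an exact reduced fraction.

p = (-4, 7/5)

T1 = [1 0 0; 0 -1 0; 0 0 1]
T2·T1 = [1 2 0; 0 -1 0; 0 0 1]
T3·…·T1 = [1 2 -2; 0 -1 -5; 0 0 1]
T4·…·T1 = [1 2 2; 0 -1 1; 0 0 1]
T5·…·T1 = [1 2 2; 1/2 0 2; 0 0 1]
T6·…·T1 = [1/5 -14/25 34/25; -11/10 -48/25 -62/25; 0 0 1]
det M = -1; M⁻¹ = [48/25 -14/25 -4; -11/10 -1/5 1; 0 0 1]
M⁻¹ · (-28/125, -96/125)ᵀ = (-4, 7/5)ᵀ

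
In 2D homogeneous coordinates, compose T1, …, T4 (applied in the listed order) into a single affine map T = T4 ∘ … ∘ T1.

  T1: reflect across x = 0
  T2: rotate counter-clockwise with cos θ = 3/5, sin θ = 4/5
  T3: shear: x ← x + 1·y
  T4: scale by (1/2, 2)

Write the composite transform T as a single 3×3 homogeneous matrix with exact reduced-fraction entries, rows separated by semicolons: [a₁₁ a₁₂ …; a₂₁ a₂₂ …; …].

T1 = [-1 0 0; 0 1 0; 0 0 1]
T2·T1 = [-3/5 -4/5 0; -4/5 3/5 0; 0 0 1]
T3·…·T1 = [-7/5 -1/5 0; -4/5 3/5 0; 0 0 1]
T4·…·T1 = [-7/10 -1/10 0; -8/5 6/5 0; 0 0 1]

T = [-7/10 -1/10 0; -8/5 6/5 0; 0 0 1]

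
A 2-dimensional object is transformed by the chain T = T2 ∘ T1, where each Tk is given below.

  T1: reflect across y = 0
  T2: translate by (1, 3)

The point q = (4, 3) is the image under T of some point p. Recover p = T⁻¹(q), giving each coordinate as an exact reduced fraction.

T1 = [1 0 0; 0 -1 0; 0 0 1]
T2·T1 = [1 0 1; 0 -1 3; 0 0 1]
det M = -1; M⁻¹ = [1 0 -1; 0 -1 3; 0 0 1]
M⁻¹ · (4, 3)ᵀ = (3, 0)ᵀ

p = (3, 0)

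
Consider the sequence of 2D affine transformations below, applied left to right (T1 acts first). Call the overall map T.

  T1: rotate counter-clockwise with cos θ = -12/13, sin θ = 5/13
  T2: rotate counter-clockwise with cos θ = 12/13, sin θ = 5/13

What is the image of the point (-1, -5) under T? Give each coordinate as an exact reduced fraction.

T1 rotate counter-clockwise with cos θ = -12/13, sin θ = 5/13: (-1, -5) → (37/13, 55/13)
T2 rotate counter-clockwise with cos θ = 12/13, sin θ = 5/13: (37/13, 55/13) → (1, 5)

T(p) = (1, 5)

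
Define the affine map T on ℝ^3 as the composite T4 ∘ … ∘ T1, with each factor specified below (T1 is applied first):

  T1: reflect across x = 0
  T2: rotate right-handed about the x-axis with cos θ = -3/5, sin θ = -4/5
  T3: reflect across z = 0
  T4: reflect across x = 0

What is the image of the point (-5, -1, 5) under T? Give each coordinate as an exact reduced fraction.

T(p) = (-5, 23/5, 11/5)

T1 reflect across x = 0: (-5, -1, 5) → (5, -1, 5)
T2 rotate right-handed about the x-axis with cos θ = -3/5, sin θ = -4/5: (5, -1, 5) → (5, 23/5, -11/5)
T3 reflect across z = 0: (5, 23/5, -11/5) → (5, 23/5, 11/5)
T4 reflect across x = 0: (5, 23/5, 11/5) → (-5, 23/5, 11/5)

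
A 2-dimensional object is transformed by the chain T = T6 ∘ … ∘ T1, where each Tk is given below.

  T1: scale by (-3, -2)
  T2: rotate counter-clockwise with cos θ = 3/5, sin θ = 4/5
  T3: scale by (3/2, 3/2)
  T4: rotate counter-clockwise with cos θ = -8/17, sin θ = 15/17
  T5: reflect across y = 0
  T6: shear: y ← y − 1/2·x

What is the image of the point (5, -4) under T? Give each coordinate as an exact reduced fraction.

T(p) = (102/5, 51/10)

T1 scale by (-3, -2): (5, -4) → (-15, 8)
T2 rotate counter-clockwise with cos θ = 3/5, sin θ = 4/5: (-15, 8) → (-77/5, -36/5)
T3 scale by (3/2, 3/2): (-77/5, -36/5) → (-231/10, -54/5)
T4 rotate counter-clockwise with cos θ = -8/17, sin θ = 15/17: (-231/10, -54/5) → (102/5, -153/10)
T5 reflect across y = 0: (102/5, -153/10) → (102/5, 153/10)
T6 shear: y ← y − 1/2·x: (102/5, 153/10) → (102/5, 51/10)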